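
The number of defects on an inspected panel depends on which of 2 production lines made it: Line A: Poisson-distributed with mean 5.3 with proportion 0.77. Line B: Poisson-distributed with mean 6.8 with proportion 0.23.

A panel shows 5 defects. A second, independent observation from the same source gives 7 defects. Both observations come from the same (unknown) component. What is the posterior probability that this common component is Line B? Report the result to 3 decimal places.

Posterior ∝ prior × likelihood, so P(k | x) ∝ w_k f_k(x); normalise over all components.
Since both observations come from the same component, the likelihood for component k is f_k(x₁)·f_k(x₂).
  L_A = [0.173955] × [0.116343] = 0.0202384
  L_B = [0.134946] × [0.148569] = 0.0200489
Weight by the priors:
  w_A·L_A = 0.77 × 0.0202384 = 0.0155836
  w_B·L_B = 0.23 × 0.0200489 = 0.00461124
Marginal: 0.0155836 + 0.00461124 = 0.0201948
P(Line B | x) ≈ 0.228

0.228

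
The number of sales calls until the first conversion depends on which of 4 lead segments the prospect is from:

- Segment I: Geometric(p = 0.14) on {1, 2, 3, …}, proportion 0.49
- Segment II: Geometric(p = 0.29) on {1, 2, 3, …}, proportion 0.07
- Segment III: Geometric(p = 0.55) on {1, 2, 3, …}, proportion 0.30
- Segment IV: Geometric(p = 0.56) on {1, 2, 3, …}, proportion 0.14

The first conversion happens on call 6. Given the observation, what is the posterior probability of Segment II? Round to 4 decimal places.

0.0909

P(component k | x) = π_k·f_k(x) / marginal(x), where marginal(x) = Σ_j π_j·f_j(x).
Geometric probabilities:
  L_I = 0.14·(1−0.14)^5 = 0.14·0.470427 = 0.0658598
  L_II = 0.29·(1−0.29)^5 = 0.29·0.180423 = 0.0523227
  L_III = 0.55·(1−0.55)^5 = 0.55·0.0184528 = 0.010149
  L_IV = 0.56·(1−0.56)^5 = 0.56·0.0164916 = 0.00923531
Weight by the priors:
  π_I·L_I = 0.49 × 0.0658598 = 0.0322713
  π_II·L_II = 0.07 × 0.0523227 = 0.00366259
  π_III·L_III = 0.30 × 0.010149 = 0.00304471
  π_IV·L_IV = 0.14 × 0.00923531 = 0.00129294
Sum: 0.0322713 + 0.00366259 + 0.00304471 + 0.00129294 = 0.0402715
So the posterior for Segment II is 0.00366259 / 0.0402715 ≈ 0.0909.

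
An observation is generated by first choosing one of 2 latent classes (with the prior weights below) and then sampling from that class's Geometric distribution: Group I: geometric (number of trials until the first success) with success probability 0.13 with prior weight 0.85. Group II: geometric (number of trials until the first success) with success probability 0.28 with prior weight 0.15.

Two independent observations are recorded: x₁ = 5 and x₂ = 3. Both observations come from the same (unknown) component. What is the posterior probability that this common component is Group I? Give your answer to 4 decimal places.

0.7918

P(component k | x) = π_k·f_k(x) / marginal(x), where marginal(x) = Σ_j π_j·f_j(x).
Since both observations come from the same component, the likelihood for component k is f_k(x₁)·f_k(x₂).
  L_I = [0.0744767] × [0.098397] = 0.00732828
  L_II = [0.0752468] × [0.145152] = 0.0109222
Multiply by the mixture weights:
  π_I·L_I = 0.85 × 0.00732828 = 0.00622904
  π_II·L_II = 0.15 × 0.0109222 = 0.00163833
Sum: 0.00622904 + 0.00163833 = 0.00786737
P(Group I | x₁, x₂) = 0.00622904 / 0.00786737 ≈ 0.7918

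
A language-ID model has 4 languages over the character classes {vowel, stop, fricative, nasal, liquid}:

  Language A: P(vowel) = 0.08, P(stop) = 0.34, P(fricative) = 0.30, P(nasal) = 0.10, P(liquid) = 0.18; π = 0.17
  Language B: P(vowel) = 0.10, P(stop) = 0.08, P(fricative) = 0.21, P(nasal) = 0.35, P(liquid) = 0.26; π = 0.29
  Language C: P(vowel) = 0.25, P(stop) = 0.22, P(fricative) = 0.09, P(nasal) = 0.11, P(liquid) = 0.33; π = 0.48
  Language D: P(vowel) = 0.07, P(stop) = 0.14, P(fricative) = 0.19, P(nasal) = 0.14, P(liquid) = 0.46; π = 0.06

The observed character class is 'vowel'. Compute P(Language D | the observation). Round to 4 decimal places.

0.0252

By Bayes' theorem, P(k | x) = π_k f_k(x) / Σ_j π_j f_j(x).
Categorical probabilities:
  L_A = P(vowel | comp) = 0.08
  L_B = P(vowel | comp) = 0.10
  L_C = P(vowel | comp) = 0.25
  L_D = P(vowel | comp) = 0.07
Multiply by the mixture weights:
  π_A·L_A = 0.17 × 0.08 = 0.0136
  π_B·L_B = 0.29 × 0.1 = 0.029
  π_C·L_C = 0.48 × 0.25 = 0.12
  π_D·L_D = 0.06 × 0.07 = 0.0042
Denominator: 0.0136 + 0.029 + 0.12 + 0.0042 = 0.1668
Responsibility of Language D: 0.0042 / 0.1668 ≈ 0.0252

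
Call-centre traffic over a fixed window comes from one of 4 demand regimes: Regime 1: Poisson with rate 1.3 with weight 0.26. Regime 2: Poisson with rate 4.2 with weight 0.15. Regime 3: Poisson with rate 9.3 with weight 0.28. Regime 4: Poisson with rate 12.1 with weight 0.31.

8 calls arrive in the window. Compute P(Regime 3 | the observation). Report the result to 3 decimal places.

0.586

By Bayes' theorem, P(k | x) = π_k f_k(x) / Σ_j π_j f_j(x).
Component likelihoods at x = 8 calls:
  f_1 = 5.5137e-05
  f_2 = 0.0360111
  f_3 = 0.126883
  f_4 = 0.0633577
Unnormalised posteriors:
  π_1·f_1 = 0.26 × 5.5137e-05 = 1.43356e-05
  π_2·f_2 = 0.15 × 0.0360111 = 0.00540167
  π_3·f_3 = 0.28 × 0.126883 = 0.0355273
  π_4·f_4 = 0.31 × 0.0633577 = 0.0196409
Evidence: 1.43356e-05 + 0.00540167 + 0.0355273 + 0.0196409 = 0.0605842
So the posterior for Regime 3 is 0.0355273 / 0.0605842 ≈ 0.586.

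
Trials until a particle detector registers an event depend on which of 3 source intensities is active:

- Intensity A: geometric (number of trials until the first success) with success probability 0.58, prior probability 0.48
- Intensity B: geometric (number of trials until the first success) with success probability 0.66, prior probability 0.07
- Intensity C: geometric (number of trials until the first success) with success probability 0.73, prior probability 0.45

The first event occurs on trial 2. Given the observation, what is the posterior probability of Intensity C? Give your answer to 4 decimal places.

0.4007

Apply Bayes' rule: the posterior for each component is proportional to its prior times its likelihood at x.
Evaluate each component's likelihood at the observed value:
  L_A = 0.58·(1−0.58)^1 = 0.58·0.42 = 0.2436
  L_B = 0.66·(1−0.66)^1 = 0.66·0.34 = 0.2244
  L_C = 0.73·(1−0.73)^1 = 0.73·0.27 = 0.1971
Prior × likelihood for each component:
  w_A·L_A = 0.48 × 0.2436 = 0.116928
  w_B·L_B = 0.07 × 0.2244 = 0.015708
  w_C·L_C = 0.45 × 0.1971 = 0.088695
Sum: 0.116928 + 0.015708 + 0.088695 = 0.221331
P(Intensity C | data) = 0.088695 / 0.221331 ≈ 0.4007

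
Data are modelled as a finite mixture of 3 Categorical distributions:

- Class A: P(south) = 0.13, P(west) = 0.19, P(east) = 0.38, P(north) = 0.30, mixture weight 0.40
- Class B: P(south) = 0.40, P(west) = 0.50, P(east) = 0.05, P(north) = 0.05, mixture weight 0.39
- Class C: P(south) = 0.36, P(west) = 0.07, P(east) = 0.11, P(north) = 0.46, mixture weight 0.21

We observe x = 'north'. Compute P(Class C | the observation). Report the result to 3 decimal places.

Posterior ∝ prior × likelihood, so P(k | x) ∝ P(Z=k) f_k(x); normalise over all components.
Component likelihoods at x = 'north':
  f_A = 0.3
  f_B = 0.05
  f_C = 0.46
Weight by the priors:
  P(Z=A)·f_A = 0.40 × 0.3 = 0.12
  P(Z=B)·f_B = 0.39 × 0.05 = 0.0195
  P(Z=C)·f_C = 0.21 × 0.46 = 0.0966
Normaliser: 0.12 + 0.0195 + 0.0966 = 0.2361
So the posterior for Class C is 0.0966 / 0.2361 ≈ 0.409.

0.409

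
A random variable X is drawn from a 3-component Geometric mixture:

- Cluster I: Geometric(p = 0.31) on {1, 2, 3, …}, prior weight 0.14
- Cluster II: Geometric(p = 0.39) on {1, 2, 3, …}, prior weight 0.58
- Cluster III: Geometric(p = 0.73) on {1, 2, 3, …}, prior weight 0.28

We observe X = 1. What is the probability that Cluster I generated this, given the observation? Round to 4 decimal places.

0.0916

Apply Bayes' rule: the posterior for each component is proportional to its prior times its likelihood at x.
Evaluate each component's likelihood at the observed value:
  f_I = 0.31·(1−0.31)^0 = 0.31·1 = 0.31
  f_II = 0.39·(1−0.39)^0 = 0.39·1 = 0.39
  f_III = 0.73·(1−0.73)^0 = 0.73·1 = 0.73
Multiply by the mixture weights:
  P(Z=I)·f_I = 0.14 × 0.31 = 0.0434
  P(Z=II)·f_II = 0.58 × 0.39 = 0.2262
  P(Z=III)·f_III = 0.28 × 0.73 = 0.2044
Marginal: 0.0434 + 0.2262 + 0.2044 = 0.474
Responsibility of Cluster I: 0.0434 / 0.474 ≈ 0.0916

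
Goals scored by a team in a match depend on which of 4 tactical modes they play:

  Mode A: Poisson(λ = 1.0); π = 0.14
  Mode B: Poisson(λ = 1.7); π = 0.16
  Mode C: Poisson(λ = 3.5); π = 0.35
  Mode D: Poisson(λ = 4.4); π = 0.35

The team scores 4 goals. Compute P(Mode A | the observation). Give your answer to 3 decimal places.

Posterior ∝ prior × likelihood, so P(k | x) ∝ π_k f_k(x); normalise over all components.
Component likelihoods at x = 4 goals:
  p_A = 0.0153283
  p_B = 0.0635746
  p_C = 0.188812
  p_D = 0.191736
Prior × likelihood for each component:
  π_A·p_A = 0.14 × 0.0153283 = 0.00214596
  π_B·p_B = 0.16 × 0.0635746 = 0.0101719
  π_C·p_C = 0.35 × 0.188812 = 0.0660843
  π_D·p_D = 0.35 × 0.191736 = 0.0671076
Marginal: 0.00214596 + 0.0101719 + 0.0660843 + 0.0671076 = 0.14551
P(Mode A | x) = 0.00214596 / 0.14551 ≈ 0.015

0.015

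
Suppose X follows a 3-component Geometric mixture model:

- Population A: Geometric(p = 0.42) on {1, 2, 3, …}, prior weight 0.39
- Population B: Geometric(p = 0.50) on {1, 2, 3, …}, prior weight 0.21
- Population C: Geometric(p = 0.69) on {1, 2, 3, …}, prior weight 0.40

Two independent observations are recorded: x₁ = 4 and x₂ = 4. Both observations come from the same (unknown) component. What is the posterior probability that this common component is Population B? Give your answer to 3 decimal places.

The responsibility of component k is π_k f_k(x) divided by Σ_j π_j f_j(x).
Since both observations come from the same component, the likelihood for component k is f_k(x₁)·f_k(x₂).
  p_A = [0.42·(1−0.42)^3 = 0.42·0.195112 = 0.081947] × [0.081947] = 0.00671532
  p_B = [0.50·(1−0.50)^3 = 0.50·0.125 = 0.0625] × [0.0625] = 0.00390625
  p_C = [0.69·(1−0.69)^3 = 0.69·0.029791 = 0.0205558] × [0.0205558] = 0.000422541
Multiply by the mixture weights:
  π_A·p_A = 0.39 × 0.00671532 = 0.00261897
  π_B·p_B = 0.21 × 0.00390625 = 0.000820312
  π_C·p_C = 0.40 × 0.000422541 = 0.000169016
Evidence: 0.00261897 + 0.000820312 + 0.000169016 = 0.0036083
P(Population B | x₁, x₂) ≈ 0.227

0.227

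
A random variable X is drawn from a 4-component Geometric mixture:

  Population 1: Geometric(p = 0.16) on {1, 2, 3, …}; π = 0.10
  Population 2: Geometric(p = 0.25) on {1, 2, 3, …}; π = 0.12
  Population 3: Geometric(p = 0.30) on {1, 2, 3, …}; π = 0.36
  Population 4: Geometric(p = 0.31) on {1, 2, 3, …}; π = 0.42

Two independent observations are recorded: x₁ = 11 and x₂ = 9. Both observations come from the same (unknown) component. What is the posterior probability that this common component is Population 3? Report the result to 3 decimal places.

0.205

By Bayes' theorem, P(k | x) = π_k f_k(x) / Σ_j π_j f_j(x).
Since both observations come from the same component, the likelihood for component k is f_k(x₁)·f_k(x₂).
  f_1 = [0.16·(1−0.16)^10 = 0.16·0.174901 = 0.0279842] × [0.0396601] = 0.00110986
  f_2 = [0.25·(1−0.25)^10 = 0.25·0.0563135 = 0.0140784] × [0.0250282] = 0.000352357
  f_3 = [0.30·(1−0.30)^10 = 0.30·0.0282475 = 0.00847426] × [0.0172944] = 0.000146557
  f_4 = [0.31·(1−0.31)^10 = 0.31·0.0244619 = 0.0075832] × [0.0159277] = 0.000120783
Prior × likelihood for each component:
  π_1·f_1 = 0.10 × 0.00110986 = 0.000110986
  π_2·f_2 = 0.12 × 0.000352357 = 4.22828e-05
  π_3·f_3 = 0.36 × 0.000146557 = 5.27606e-05
  π_4·f_4 = 0.42 × 0.000120783 = 5.0729e-05
Denominator: 0.000110986 + 4.22828e-05 + 5.27606e-05 + 5.0729e-05 = 0.000256758
P(Population 3 | x₁,x₂) ≈ 0.205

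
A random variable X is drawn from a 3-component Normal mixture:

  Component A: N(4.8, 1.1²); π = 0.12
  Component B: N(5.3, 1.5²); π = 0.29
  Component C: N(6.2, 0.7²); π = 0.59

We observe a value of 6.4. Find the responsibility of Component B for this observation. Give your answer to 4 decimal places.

By Bayes' theorem, P(k | x) = π_k f_k(x) / Σ_j π_j f_j(x).
Evaluate each component's likelihood at the observed value:
  L_A = (1/(1.1·√(2π)))·exp(−(6.4−4.8)²/(2·1.1²)) = 0.362675·exp(-1.05785) = 0.125921
  L_B = (1/(1.5·√(2π)))·exp(−(6.4−5.3)²/(2·1.5²)) = 0.265962·exp(-0.26889) = 0.203255
  L_C = (1/(0.7·√(2π)))·exp(−(6.4−6.2)²/(2·0.7²)) = 0.569918·exp(-0.04082) = 0.547124
Unnormalised posteriors:
  π_A·L_A = 0.12 × 0.125921 = 0.0151105
  π_B·L_B = 0.29 × 0.203255 = 0.058944
  π_C·L_C = 0.59 × 0.547124 = 0.322803
Denominator: 0.0151105 + 0.058944 + 0.322803 = 0.396858
P(Component B | data) = 0.058944 / 0.396858 ≈ 0.1485

0.1485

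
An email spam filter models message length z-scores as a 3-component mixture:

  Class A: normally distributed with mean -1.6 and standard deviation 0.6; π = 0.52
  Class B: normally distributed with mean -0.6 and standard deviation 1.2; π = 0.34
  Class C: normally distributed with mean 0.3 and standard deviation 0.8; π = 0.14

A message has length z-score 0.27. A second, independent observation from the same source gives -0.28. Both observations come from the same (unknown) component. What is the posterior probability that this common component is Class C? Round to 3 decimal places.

The responsibility of component k is w_k f_k(x) divided by Σ_j w_j f_j(x).
Since both observations come from the same component, the likelihood for component k is f_k(x₁)·f_k(x₂).
  L_A = [(1/(0.6·√(2π)))·exp(−(0.27−-1.6)²/(2·0.6²)) = 0.664904·exp(-4.85681) = 0.00516981] × [0.0591243] = 0.000305662
  L_B = [(1/(1.2·√(2π)))·exp(−(0.27−-0.6)²/(2·1.2²)) = 0.332452·exp(-0.26281) = 0.255618] × [0.320839] = 0.0820121
  L_C = [(1/(0.8·√(2π)))·exp(−(0.27−0.3)²/(2·0.8²)) = 0.498678·exp(-0.00070) = 0.498327] × [0.383426] = 0.191072
Prior × likelihood for each component:
  w_A·L_A = 0.52 × 0.000305662 = 0.000158944
  w_B·L_B = 0.34 × 0.0820121 = 0.0278841
  w_C·L_C = 0.14 × 0.191072 = 0.0267501
Normaliser: 0.000158944 + 0.0278841 + 0.0267501 = 0.0547931
Responsibility of Class C: 0.0267501 / 0.0547931 ≈ 0.488

0.488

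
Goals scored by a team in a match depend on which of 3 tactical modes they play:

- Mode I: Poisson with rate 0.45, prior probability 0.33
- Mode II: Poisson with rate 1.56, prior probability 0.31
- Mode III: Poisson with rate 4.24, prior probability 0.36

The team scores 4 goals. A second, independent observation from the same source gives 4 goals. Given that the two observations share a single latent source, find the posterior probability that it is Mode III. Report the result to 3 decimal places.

The responsibility of component k is π_k f_k(x) divided by Σ_j π_j f_j(x).
Since both observations come from the same component, the likelihood for component k is f_k(x₁)·f_k(x₂).
  p_I = [e^(−0.45)·0.45^4/4! = 0.00108945] × [0.00108945] = 1.1869e-06
  p_II = [e^(−1.56)·1.56^4/4! = 0.0518547] × [0.0518547] = 0.00268891
  p_III = [e^(−4.24)·4.24^4/4! = 0.194019] × [0.194019] = 0.0376433
Weight by the priors:
  π_I·p_I = 0.33 × 1.1869e-06 = 3.91676e-07
  π_II·p_II = 0.31 × 0.00268891 = 0.000833561
  π_III·p_III = 0.36 × 0.0376433 = 0.0135516
Evidence: 3.91676e-07 + 0.000833561 + 0.0135516 = 0.0143855
So the posterior for Mode III is 0.0135516 / 0.0143855 ≈ 0.942.

0.942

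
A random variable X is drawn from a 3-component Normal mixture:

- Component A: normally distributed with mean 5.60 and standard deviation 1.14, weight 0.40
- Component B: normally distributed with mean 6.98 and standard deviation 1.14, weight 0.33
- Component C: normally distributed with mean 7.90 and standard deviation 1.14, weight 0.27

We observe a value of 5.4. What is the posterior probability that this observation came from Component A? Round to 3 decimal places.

0.723

Apply Bayes' rule: the posterior for each component is proportional to its prior times its likelihood at x.
Evaluate each component's likelihood at the observed value:
  p_A = 0.344605
  p_B = 0.133933
  p_C = 0.0316014
Multiply by the mixture weights:
  π_A·p_A = 0.40 × 0.344605 = 0.137842
  π_B·p_B = 0.33 × 0.133933 = 0.0441979
  π_C·p_C = 0.27 × 0.0316014 = 0.00853239
Evidence: 0.137842 + 0.0441979 + 0.00853239 = 0.190572
Responsibility of Component A: 0.137842 / 0.190572 ≈ 0.723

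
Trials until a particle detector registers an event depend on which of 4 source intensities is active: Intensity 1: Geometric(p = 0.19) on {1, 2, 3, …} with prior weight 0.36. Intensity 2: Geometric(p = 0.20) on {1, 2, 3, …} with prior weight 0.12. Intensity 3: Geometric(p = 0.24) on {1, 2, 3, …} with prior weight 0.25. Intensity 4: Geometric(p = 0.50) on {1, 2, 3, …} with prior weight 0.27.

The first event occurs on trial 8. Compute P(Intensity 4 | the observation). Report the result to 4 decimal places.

0.0346

P(component k | x) = π_k·f_k(x) / marginal(x), where marginal(x) = Σ_j π_j·f_j(x).
Geometric probabilities:
  f_1 = 0.19·(1−0.19)^7 = 0.19·0.228768 = 0.0434659
  f_2 = 0.20·(1−0.20)^7 = 0.20·0.209715 = 0.041943
  f_3 = 0.24·(1−0.24)^7 = 0.24·0.146452 = 0.0351485
  f_4 = 0.50·(1−0.50)^7 = 0.50·0.0078125 = 0.00390625
Multiply by the mixture weights:
  π_1·f_1 = 0.36 × 0.0434659 = 0.0156477
  π_2·f_2 = 0.12 × 0.041943 = 0.00503316
  π_3·f_3 = 0.25 × 0.0351485 = 0.00878712
  π_4·f_4 = 0.27 × 0.00390625 = 0.00105469
Evidence: 0.0156477 + 0.00503316 + 0.00878712 + 0.00105469 = 0.0305227
So the posterior for Intensity 4 is 0.00105469 / 0.0305227 ≈ 0.0346.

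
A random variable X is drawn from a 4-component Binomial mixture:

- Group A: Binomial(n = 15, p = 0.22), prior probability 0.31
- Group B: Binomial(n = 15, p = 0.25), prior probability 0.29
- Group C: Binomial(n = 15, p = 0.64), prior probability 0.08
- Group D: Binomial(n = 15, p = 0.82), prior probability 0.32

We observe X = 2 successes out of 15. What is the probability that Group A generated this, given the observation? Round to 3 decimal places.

0.580

By Bayes' theorem, P(k | x) = π_k f_k(x) / Σ_j π_j f_j(x).
Binomial probabilities:
  L_A = C(15,2)·0.22^2·0.78^13 = 105·0.0484·0.0395576 = 0.201032
  L_B = C(15,2)·0.25^2·0.75^13 = 105·0.0625·0.0237573 = 0.155907
  L_C = C(15,2)·0.64^2·0.36^13 = 105·0.4096·1.70582e-06 = 7.33638e-05
  L_D = C(15,2)·0.82^2·0.18^13 = 105·0.6724·2.0823e-10 = 1.47014e-08
Unnormalised posteriors:
  π_A·L_A = 0.31 × 0.201032 = 0.0623198
  π_B·L_B = 0.29 × 0.155907 = 0.045213
  π_C·L_C = 0.08 × 7.33638e-05 = 5.8691e-06
  π_D·L_D = 0.32 × 1.47014e-08 = 4.70446e-09
Denominator: 0.0623198 + 0.045213 + 5.8691e-06 + 4.70446e-09 = 0.107539
P(Group A | 2 successes out of 15) ≈ 0.580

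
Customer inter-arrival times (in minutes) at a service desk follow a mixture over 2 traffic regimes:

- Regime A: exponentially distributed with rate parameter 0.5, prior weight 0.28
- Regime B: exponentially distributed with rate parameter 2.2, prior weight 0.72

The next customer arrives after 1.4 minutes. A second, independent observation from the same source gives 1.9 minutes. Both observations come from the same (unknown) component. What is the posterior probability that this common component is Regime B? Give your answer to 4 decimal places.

0.1542

Apply Bayes' rule: the posterior for each component is proportional to its prior times its likelihood at x.
Since both observations come from the same component, the likelihood for component k is f_k(x₁)·f_k(x₂).
  f_A = [0.5·e^(−0.5·1.4) = 0.5·e^(−0.7000) = 0.248293] × [0.193371] = 0.0480125
  f_B = [2.2·e^(−2.2·1.4) = 2.2·e^(−3.0800) = 0.10111] × [0.0336567] = 0.00340304
Unnormalised posteriors:
  P(Z=A)·f_A = 0.28 × 0.0480125 = 0.0134435
  P(Z=B)·f_B = 0.72 × 0.00340304 = 0.00245019
Normaliser: 0.0134435 + 0.00245019 = 0.0158937
P(Regime B | data) ≈ 0.1542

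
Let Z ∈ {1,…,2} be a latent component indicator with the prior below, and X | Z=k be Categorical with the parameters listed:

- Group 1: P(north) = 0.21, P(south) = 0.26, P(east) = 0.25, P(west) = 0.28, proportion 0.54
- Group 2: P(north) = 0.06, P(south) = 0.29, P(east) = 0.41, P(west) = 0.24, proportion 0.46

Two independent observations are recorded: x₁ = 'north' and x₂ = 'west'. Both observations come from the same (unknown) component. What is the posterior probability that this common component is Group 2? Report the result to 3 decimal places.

Posterior ∝ prior × likelihood, so P(k | x) ∝ π_k f_k(x); normalise over all components.
Since both observations come from the same component, the likelihood for component k is f_k(x₁)·f_k(x₂).
  f_1 = [P(north | comp) = 0.21] × [0.28] = 0.0588
  f_2 = [P(north | comp) = 0.06] × [0.24] = 0.0144
Multiply by the mixture weights:
  π_1·f_1 = 0.54 × 0.0588 = 0.031752
  π_2·f_2 = 0.46 × 0.0144 = 0.006624
Marginal: 0.031752 + 0.006624 = 0.038376
P(Group 2 | x) = 0.006624 / 0.038376 ≈ 0.173

0.173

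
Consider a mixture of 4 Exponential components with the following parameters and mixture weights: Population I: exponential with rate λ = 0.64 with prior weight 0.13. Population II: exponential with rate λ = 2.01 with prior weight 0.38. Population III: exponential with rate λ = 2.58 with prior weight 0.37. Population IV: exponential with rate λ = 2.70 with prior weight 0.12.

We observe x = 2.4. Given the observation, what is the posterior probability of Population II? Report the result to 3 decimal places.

0.232

P(component k | x) = π_k·f_k(x) / marginal(x), where marginal(x) = Σ_j π_j·f_j(x).
Exponential densities:
  p_I = 0.137754
  p_II = 0.0161495
  p_III = 0.00527799
  p_IV = 0.00414129
Weight by the priors:
  π_I·p_I = 0.13 × 0.137754 = 0.017908
  π_II·p_II = 0.38 × 0.0161495 = 0.00613682
  π_III·p_III = 0.37 × 0.00527799 = 0.00195286
  π_IV·p_IV = 0.12 × 0.00414129 = 0.000496955
Marginal: 0.017908 + 0.00613682 + 0.00195286 + 0.000496955 = 0.0264946
P(Population II | the observation) ≈ 0.232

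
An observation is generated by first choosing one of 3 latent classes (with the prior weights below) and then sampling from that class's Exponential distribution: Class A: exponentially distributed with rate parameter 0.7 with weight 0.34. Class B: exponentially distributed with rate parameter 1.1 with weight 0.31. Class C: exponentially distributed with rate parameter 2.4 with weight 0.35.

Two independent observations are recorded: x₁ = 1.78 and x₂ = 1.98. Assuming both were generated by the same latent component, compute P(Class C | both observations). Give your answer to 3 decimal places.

0.013

By Bayes' theorem, P(k | x) = P(Z=k) f_k(x) / Σ_j P(Z=j) f_j(x).
Since both observations come from the same component, the likelihood for component k is f_k(x₁)·f_k(x₂).
  p_A = [0.7·e^(−0.7·1.78) = 0.7·e^(−1.2460) = 0.201357] × [0.175052] = 0.0352479
  p_B = [1.1·e^(−1.1·1.78) = 1.1·e^(−1.9580) = 0.155254] × [0.124595] = 0.0193439
  p_C = [2.4·e^(−2.4·1.78) = 2.4·e^(−4.2720) = 0.0334892] × [0.0207226] = 0.000693983
Multiply by the mixture weights:
  P(Z=A)·p_A = 0.34 × 0.0352479 = 0.0119843
  P(Z=B)·p_B = 0.31 × 0.0193439 = 0.0059966
  P(Z=C)·p_C = 0.35 × 0.000693983 = 0.000242894
Evidence: 0.0119843 + 0.0059966 + 0.000242894 = 0.0182238
P(Class C | x₁, x₂) ≈ 0.013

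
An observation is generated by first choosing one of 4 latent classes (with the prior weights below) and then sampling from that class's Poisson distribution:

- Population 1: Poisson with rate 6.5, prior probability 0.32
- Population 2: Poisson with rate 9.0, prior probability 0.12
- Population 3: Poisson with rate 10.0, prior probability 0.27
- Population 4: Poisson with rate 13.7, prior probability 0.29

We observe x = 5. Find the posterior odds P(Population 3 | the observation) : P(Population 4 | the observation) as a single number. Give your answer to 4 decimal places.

Only the two components matter; the odds are (π_i f_i(x)) / (π_j f_j(x)).
Evaluate each component's likelihood at the observed value:
  L_1 = e^(−6.5)·6.5^5/5! = 0.145369
  L_2 = e^(−9.0)·9.0^5/5! = 0.0607269
  L_3 = e^(−10.0)·10.0^5/5! = 0.0378333
  L_4 = e^(−13.7)·13.7^5/5! = 0.00451427
Posterior odds = (π_3·L_3) / (π_4·L_4) = (0.27·0.0378333) / (0.29·0.00451427) = 0.010215 / 0.00130914 ≈ 7.8028

7.8028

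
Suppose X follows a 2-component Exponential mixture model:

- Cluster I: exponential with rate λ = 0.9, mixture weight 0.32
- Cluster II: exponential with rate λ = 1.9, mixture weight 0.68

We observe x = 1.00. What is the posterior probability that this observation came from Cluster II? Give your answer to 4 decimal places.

Apply Bayes' rule: the posterior for each component is proportional to its prior times its likelihood at x.
Component likelihoods at x = 1.00:
  L_I = 0.9·e^(−0.9·1.00) = 0.9·e^(−0.9000) = 0.365913
  L_II = 1.9·e^(−1.9·1.00) = 1.9·e^(−1.9000) = 0.28418
Unnormalised posteriors:
  w_I·L_I = 0.32 × 0.365913 = 0.117092
  w_II·L_II = 0.68 × 0.28418 = 0.193243
Evidence: 0.117092 + 0.193243 = 0.310335
Responsibility of Cluster II: 0.193243 / 0.310335 ≈ 0.6227

0.6227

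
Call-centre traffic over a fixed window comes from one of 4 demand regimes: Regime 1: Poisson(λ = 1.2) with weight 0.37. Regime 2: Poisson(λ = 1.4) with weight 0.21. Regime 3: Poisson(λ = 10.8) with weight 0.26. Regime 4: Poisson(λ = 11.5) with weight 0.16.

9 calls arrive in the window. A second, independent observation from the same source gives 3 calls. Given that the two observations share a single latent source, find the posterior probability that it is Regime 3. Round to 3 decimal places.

Posterior ∝ prior × likelihood, so P(k | x) ∝ w_k f_k(x); normalise over all components.
Since both observations come from the same component, the likelihood for component k is f_k(x₁)·f_k(x₂).
  f_1 = [e^(−1.2)·1.2^9/9! = 4.28267e-06] × [0.0867439] = 3.71496e-07
  f_2 = [e^(−1.4)·1.4^9/9! = 1.40403e-05] × [0.112777] = 1.58343e-06
  f_3 = [e^(−10.8)·10.8^9/9! = 0.112375] × [0.00428292] = 0.000481293
  f_4 = [e^(−11.5)·11.5^9/9! = 0.0982044] × [0.00256777] = 0.000252166
Unnormalised posteriors:
  w_1·f_1 = 0.37 × 3.71496e-07 = 1.37453e-07
  w_2·f_2 = 0.21 × 1.58343e-06 = 3.32519e-07
  w_3·f_3 = 0.26 × 0.000481293 = 0.000125136
  w_4·f_4 = 0.16 × 0.000252166 = 4.03466e-05
Denominator: 1.37453e-07 + 3.32519e-07 + 0.000125136 + 4.03466e-05 = 0.000165953
P(Regime 3 | data) = 0.000125136 / 0.000165953 ≈ 0.754

0.754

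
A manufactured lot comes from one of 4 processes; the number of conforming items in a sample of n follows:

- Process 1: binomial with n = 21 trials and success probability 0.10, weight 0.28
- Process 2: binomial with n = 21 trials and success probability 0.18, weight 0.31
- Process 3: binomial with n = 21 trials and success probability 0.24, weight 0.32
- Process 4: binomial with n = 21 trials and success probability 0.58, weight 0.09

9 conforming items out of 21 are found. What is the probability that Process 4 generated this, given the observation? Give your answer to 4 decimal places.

0.3515

The responsibility of component k is π_k f_k(x) divided by Σ_j π_j f_j(x).
Evaluate each component's likelihood at the observed value:
  L_1 = C(21,9)·0.10^9·0.90^12 = 293930·1e-09·0.28243 = 8.30145e-05
  L_2 = C(21,9)·0.18^9·0.82^12 = 293930·1.98359e-07·0.0924201 = 0.00538844
  L_3 = C(21,9)·0.24^9·0.76^12 = 293930·2.64181e-06·0.0371333 = 0.0288342
  L_4 = C(21,9)·0.58^9·0.42^12 = 293930·0.00742766·3.01295e-05 = 0.065779
Weight by the priors:
  π_1·L_1 = 0.28 × 8.30145e-05 = 2.32441e-05
  π_2·L_2 = 0.31 × 0.00538844 = 0.00167042
  π_3·L_3 = 0.32 × 0.0288342 = 0.00922695
  π_4·L_4 = 0.09 × 0.065779 = 0.00592011
Normaliser: 2.32441e-05 + 0.00167042 + 0.00922695 + 0.00592011 = 0.0168407
P(Process 4 | x) = 0.00592011 / 0.0168407 ≈ 0.3515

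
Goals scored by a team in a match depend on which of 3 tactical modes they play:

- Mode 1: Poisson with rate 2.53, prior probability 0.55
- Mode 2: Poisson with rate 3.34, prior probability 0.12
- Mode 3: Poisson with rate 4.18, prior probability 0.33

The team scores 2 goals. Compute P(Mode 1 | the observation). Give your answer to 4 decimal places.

0.6740

The responsibility of component k is π_k f_k(x) divided by Σ_j π_j f_j(x).
Poisson probabilities:
  L_1 = 0.254945
  L_2 = 0.19766
  L_3 = 0.133651
Prior × likelihood for each component:
  π_1·L_1 = 0.55 × 0.254945 = 0.14022
  π_2·L_2 = 0.12 × 0.19766 = 0.0237192
  π_3·L_3 = 0.33 × 0.133651 = 0.0441048
Evidence: 0.14022 + 0.0237192 + 0.0441048 = 0.208044
So the posterior for Mode 1 is 0.14022 / 0.208044 ≈ 0.6740.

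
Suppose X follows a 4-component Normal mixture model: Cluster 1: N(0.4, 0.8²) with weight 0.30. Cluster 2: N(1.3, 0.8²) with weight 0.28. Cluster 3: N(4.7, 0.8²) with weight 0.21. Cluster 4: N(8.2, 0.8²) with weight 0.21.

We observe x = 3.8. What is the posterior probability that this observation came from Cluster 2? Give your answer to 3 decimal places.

0.019

Apply Bayes' rule: the posterior for each component is proportional to its prior times its likelihood at x.
Normal densities:
  L_1 = (1/(0.8·√(2π)))·exp(−(3.8−0.4)²/(2·0.8²)) = 0.498678·exp(-9.03125) = 5.96483e-05
  L_2 = (1/(0.8·√(2π)))·exp(−(3.8−1.3)²/(2·0.8²)) = 0.498678·exp(-4.88281) = 0.00377782
  L_3 = (1/(0.8·√(2π)))·exp(−(3.8−4.7)²/(2·0.8²)) = 0.498678·exp(-0.63281) = 0.264846
  L_4 = (1/(0.8·√(2π)))·exp(−(3.8−8.2)²/(2·0.8²)) = 0.498678·exp(-15.12500) = 1.34622e-07
Unnormalised posteriors:
  w_1·L_1 = 0.30 × 5.96483e-05 = 1.78945e-05
  w_2·L_2 = 0.28 × 0.00377782 = 0.00105779
  w_3·L_3 = 0.21 × 0.264846 = 0.0556176
  w_4·L_4 = 0.21 × 1.34622e-07 = 2.82706e-08
Evidence: 1.78945e-05 + 0.00105779 + 0.0556176 + 2.82706e-08 = 0.0566933
So the posterior for Cluster 2 is 0.00105779 / 0.0566933 ≈ 0.019.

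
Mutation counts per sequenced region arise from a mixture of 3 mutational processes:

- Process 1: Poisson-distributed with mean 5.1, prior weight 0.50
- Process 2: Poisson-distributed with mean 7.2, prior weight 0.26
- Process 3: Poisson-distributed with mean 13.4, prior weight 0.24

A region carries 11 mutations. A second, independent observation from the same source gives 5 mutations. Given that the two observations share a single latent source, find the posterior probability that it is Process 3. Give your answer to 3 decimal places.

0.049

The responsibility of component k is π_k f_k(x) divided by Σ_j π_j f_j(x).
Since both observations come from the same component, the likelihood for component k is f_k(x₁)·f_k(x₂).
  L_1 = [0.00927287] × [0.175294] = 0.00162548
  L_2 = [0.0504175] × [0.120382] = 0.00606935
  L_3 = [0.0949404] × [0.00545502] = 0.000517902
Weight by the priors:
  π_1·L_1 = 0.50 × 0.00162548 = 0.000812741
  π_2·L_2 = 0.26 × 0.00606935 = 0.00157803
  π_3·L_3 = 0.24 × 0.000517902 = 0.000124297
Sum: 0.000812741 + 0.00157803 + 0.000124297 = 0.00251507
P(Process 3 | x) = 0.000124297 / 0.00251507 ≈ 0.049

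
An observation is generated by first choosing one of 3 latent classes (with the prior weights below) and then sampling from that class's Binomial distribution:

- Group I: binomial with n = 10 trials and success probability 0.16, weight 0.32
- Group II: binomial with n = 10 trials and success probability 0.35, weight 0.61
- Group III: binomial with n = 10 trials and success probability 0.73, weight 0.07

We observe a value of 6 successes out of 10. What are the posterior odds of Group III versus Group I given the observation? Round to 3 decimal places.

21.062

Only the two components matter; the odds are (P(Z=i) f_i(x)) / (P(Z=j) f_j(x)).
Component likelihoods at x = 6 successes out of 10:
  L_I = 0.00175411
  L_II = 0.0689098
  L_III = 0.168893
Posterior odds = (P(Z=III)·L_III) / (P(Z=I)·L_I) = (0.07·0.168893) / (0.32·0.00175411) = 0.0118225 / 0.000561315 ≈ 21.062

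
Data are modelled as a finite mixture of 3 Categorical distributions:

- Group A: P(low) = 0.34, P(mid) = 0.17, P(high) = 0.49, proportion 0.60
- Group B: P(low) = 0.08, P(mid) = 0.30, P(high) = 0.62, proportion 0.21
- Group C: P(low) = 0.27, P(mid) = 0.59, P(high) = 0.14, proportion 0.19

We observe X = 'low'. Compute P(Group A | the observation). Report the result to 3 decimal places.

The responsibility of component k is π_k f_k(x) divided by Σ_j π_j f_j(x).
Component likelihoods at x = 'low':
  f_A = 0.34
  f_B = 0.08
  f_C = 0.27
Weight by the priors:
  π_A·f_A = 0.60 × 0.34 = 0.204
  π_B·f_B = 0.21 × 0.08 = 0.0168
  π_C·f_C = 0.19 × 0.27 = 0.0513
Denominator: 0.204 + 0.0168 + 0.0513 = 0.2721
Responsibility of Group A: 0.204 / 0.2721 ≈ 0.750

0.750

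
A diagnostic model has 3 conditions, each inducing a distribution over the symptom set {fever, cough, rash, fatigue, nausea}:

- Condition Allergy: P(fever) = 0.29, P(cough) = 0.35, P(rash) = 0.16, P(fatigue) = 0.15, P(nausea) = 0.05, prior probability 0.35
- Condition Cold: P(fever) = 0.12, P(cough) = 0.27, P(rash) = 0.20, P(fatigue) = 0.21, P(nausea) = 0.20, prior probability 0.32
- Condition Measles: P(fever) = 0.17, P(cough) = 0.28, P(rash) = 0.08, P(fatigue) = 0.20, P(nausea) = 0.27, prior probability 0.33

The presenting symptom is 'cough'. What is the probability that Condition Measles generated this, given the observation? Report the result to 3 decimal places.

The responsibility of component k is π_k f_k(x) divided by Σ_j π_j f_j(x).
Component likelihoods at x = 'cough':
  p_Allergy = 0.35
  p_Cold = 0.27
  p_Measles = 0.28
Multiply by the mixture weights:
  π_Allergy·p_Allergy = 0.35 × 0.35 = 0.1225
  π_Cold·p_Cold = 0.32 × 0.27 = 0.0864
  π_Measles·p_Measles = 0.33 × 0.28 = 0.0924
Marginal: 0.1225 + 0.0864 + 0.0924 = 0.3013
P(Condition Measles | 'cough') ≈ 0.307

0.307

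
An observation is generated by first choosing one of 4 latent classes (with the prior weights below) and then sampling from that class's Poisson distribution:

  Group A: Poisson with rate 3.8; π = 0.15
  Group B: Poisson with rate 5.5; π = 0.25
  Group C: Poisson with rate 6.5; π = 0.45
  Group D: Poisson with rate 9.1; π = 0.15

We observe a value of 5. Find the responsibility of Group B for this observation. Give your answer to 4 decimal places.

Posterior ∝ prior × likelihood, so P(k | x) ∝ P(Z=k) f_k(x); normalise over all components.
Poisson probabilities:
  p_A = 0.147713
  p_B = 0.171401
  p_C = 0.145369
  p_D = 0.0580692
Multiply by the mixture weights:
  P(Z=A)·p_A = 0.15 × 0.147713 = 0.0221569
  P(Z=B)·p_B = 0.25 × 0.171401 = 0.0428502
  P(Z=C)·p_C = 0.45 × 0.145369 = 0.065416
  P(Z=D)·p_D = 0.15 × 0.0580692 = 0.00871038
Evidence: 0.0221569 + 0.0428502 + 0.065416 + 0.00871038 = 0.139133
Responsibility of Group B: 0.0428502 / 0.139133 ≈ 0.3080

0.3080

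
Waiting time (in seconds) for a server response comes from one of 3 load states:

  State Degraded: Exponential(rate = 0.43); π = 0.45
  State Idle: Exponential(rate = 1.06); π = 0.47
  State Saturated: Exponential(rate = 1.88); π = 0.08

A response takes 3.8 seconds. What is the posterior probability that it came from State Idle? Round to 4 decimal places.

0.1898

By Bayes' theorem, P(k | x) = π_k f_k(x) / Σ_j π_j f_j(x).
Exponential densities:
  f_Degraded = 0.43·e^(−0.43·3.8) = 0.43·e^(−1.6340) = 0.0839134
  f_Idle = 1.06·e^(−1.06·3.8) = 1.06·e^(−4.0280) = 0.0188785
  f_Saturated = 1.88·e^(−1.88·3.8) = 1.88·e^(−7.1440) = 0.00148442
Unnormalised posteriors:
  π_Degraded·f_Degraded = 0.45 × 0.0839134 = 0.037761
  π_Idle·f_Idle = 0.47 × 0.0188785 = 0.0088729
  π_Saturated·f_Saturated = 0.08 × 0.00148442 = 0.000118754
Denominator: 0.037761 + 0.0088729 + 0.000118754 = 0.0467527
Responsibility of State Idle: 0.0088729 / 0.0467527 ≈ 0.1898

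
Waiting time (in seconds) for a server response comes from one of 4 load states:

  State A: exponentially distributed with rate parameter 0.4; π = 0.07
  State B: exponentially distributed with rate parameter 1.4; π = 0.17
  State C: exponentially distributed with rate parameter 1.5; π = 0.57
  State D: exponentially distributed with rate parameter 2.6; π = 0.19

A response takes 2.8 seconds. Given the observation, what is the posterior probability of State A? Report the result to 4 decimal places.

Apply Bayes' rule: the posterior for each component is proportional to its prior times its likelihood at x.
Evaluate each component's likelihood at the observed value:
  L_A = 0.4·e^(−0.4·2.8) = 0.4·e^(−1.1200) = 0.130512
  L_B = 1.4·e^(−1.4·2.8) = 1.4·e^(−3.9200) = 0.0277775
  L_C = 1.5·e^(−1.5·2.8) = 1.5·e^(−4.2000) = 0.0224934
  L_D = 2.6·e^(−2.6·2.8) = 2.6·e^(−7.2800) = 0.00179188
Multiply by the mixture weights:
  π_A·L_A = 0.07 × 0.130512 = 0.00913583
  π_B·L_B = 0.17 × 0.0277775 = 0.00472218
  π_C·L_C = 0.57 × 0.0224934 = 0.0128212
  π_D·L_D = 0.19 × 0.00179188 = 0.000340458
Evidence: 0.00913583 + 0.00472218 + 0.0128212 + 0.000340458 = 0.0270197
P(State A | the observation) = 0.00913583 / 0.0270197 ≈ 0.3381

0.3381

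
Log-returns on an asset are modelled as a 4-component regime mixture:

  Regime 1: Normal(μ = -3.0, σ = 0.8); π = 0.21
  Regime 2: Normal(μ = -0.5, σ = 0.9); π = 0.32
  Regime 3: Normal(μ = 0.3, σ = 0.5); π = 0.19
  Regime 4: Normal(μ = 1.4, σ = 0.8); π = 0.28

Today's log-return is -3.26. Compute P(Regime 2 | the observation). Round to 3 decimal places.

By Bayes' theorem, P(k | x) = π_k f_k(x) / Σ_j π_j f_j(x).
Evaluate each component's likelihood at the observed value:
  f_1 = 0.473025
  f_2 = 0.00402271
  f_3 = 7.83053e-12
  f_4 = 2.13736e-08
Multiply by the mixture weights:
  π_1·f_1 = 0.21 × 0.473025 = 0.0993352
  π_2·f_2 = 0.32 × 0.00402271 = 0.00128727
  π_3·f_3 = 0.19 × 7.83053e-12 = 1.4878e-12
  π_4·f_4 = 0.28 × 2.13736e-08 = 5.98462e-09
Evidence: 0.0993352 + 0.00128727 + 1.4878e-12 + 5.98462e-09 = 0.100622
P(Regime 2 | the observation) = 0.00128727 / 0.100622 ≈ 0.013

0.013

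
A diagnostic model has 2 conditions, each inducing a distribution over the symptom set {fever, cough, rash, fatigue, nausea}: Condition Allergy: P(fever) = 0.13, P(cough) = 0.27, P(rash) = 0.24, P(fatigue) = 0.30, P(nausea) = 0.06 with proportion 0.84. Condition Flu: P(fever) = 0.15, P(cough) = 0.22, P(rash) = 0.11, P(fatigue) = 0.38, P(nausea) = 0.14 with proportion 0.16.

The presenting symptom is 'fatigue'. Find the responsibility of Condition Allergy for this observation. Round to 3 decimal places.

Apply Bayes' rule: the posterior for each component is proportional to its prior times its likelihood at x.
Component likelihoods at x = 'fatigue':
  p_Allergy = P(fatigue | comp) = 0.30
  p_Flu = P(fatigue | comp) = 0.38
Weight by the priors:
  π_Allergy·p_Allergy = 0.84 × 0.3 = 0.252
  π_Flu·p_Flu = 0.16 × 0.38 = 0.0608
Normaliser: 0.252 + 0.0608 = 0.3128
Responsibility of Condition Allergy: 0.252 / 0.3128 ≈ 0.806

0.806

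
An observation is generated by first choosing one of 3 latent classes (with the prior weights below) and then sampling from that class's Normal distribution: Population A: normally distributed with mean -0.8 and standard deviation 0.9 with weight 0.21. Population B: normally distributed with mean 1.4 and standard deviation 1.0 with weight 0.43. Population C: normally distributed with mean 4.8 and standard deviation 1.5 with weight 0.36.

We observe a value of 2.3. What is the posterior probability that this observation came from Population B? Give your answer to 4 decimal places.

Posterior ∝ prior × likelihood, so P(k | x) ∝ π_k f_k(x); normalise over all components.
Evaluate each component's likelihood at the observed value:
  L_A = (1/(0.9·√(2π)))·exp(−(2.3−-0.8)²/(2·0.9²)) = 0.443269·exp(-5.93210) = 0.00117595
  L_B = (1/(1.0·√(2π)))·exp(−(2.3−1.4)²/(2·1.0²)) = 0.398942·exp(-0.40500) = 0.266085
  L_C = (1/(1.5·√(2π)))·exp(−(2.3−4.8)²/(2·1.5²)) = 0.265962·exp(-1.38889) = 0.0663181
Multiply by the mixture weights:
  π_A·L_A = 0.21 × 0.00117595 = 0.00024695
  π_B·L_B = 0.43 × 0.266085 = 0.114417
  π_C·L_C = 0.36 × 0.0663181 = 0.0238745
Normaliser: 0.00024695 + 0.114417 + 0.0238745 = 0.138538
P(Population B | data) = 0.114417 / 0.138538 ≈ 0.8259

0.8259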